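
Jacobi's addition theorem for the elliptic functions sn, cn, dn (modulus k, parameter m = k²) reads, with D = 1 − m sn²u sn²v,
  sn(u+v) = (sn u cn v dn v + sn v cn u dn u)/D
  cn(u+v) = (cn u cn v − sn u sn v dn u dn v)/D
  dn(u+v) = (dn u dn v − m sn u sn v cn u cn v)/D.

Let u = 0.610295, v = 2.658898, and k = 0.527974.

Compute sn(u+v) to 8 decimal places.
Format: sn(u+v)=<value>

sn u = 0.5650792605239542, cn u = 0.8250366230208821, dn u = 0.9544574236780455
sn v = 0.6649038631764215, cn v = -0.7469289475800697, dn v = 0.9363559829556033
m = k² = 0.278756544676
D = 1 − m·sn²u·sn²v = 0.9606484791595064
sn(u+v) = (sn u·cn v·dn v + sn v·cn u·dn u)/D = 0.1283751762275172/0.9606484791595064 = 0.1336338723398965

sn(u+v)=0.13363387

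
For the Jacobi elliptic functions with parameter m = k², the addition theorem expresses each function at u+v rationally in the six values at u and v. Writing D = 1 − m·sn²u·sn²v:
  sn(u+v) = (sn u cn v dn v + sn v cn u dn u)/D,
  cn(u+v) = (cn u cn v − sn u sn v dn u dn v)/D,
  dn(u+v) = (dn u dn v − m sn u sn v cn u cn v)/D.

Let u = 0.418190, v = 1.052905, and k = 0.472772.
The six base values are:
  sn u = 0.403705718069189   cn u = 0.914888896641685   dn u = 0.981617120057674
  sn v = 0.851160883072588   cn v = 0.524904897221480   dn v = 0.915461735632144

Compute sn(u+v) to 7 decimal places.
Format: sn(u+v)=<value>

m = k² = 0.223513363984
D = 1 − m·sn²u·sn²v = 0.9736089536487608
sn(u+v) = (sn u·cn v·dn v + sn v·cn u·dn u)/D = 0.9583954175672676/0.9736089536487608 = 0.9843740795270237

sn(u+v)=0.9843741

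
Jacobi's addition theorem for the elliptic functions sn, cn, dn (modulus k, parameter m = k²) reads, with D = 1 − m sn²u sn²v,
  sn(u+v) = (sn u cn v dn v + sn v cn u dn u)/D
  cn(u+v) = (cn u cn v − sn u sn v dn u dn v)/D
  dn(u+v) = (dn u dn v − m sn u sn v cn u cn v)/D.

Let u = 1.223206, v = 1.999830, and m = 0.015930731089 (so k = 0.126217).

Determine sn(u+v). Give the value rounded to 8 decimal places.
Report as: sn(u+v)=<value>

sn u = 0.9389651594106221, cn u = 0.3440122518355779, dn u = 0.9929524571659307
sn v = 0.9132794866953699, cn v = -0.4073334987224126, dn v = 0.9933340349751793
m = k² = 0.015930731089
D = 1 − m·sn²u·sn²v = 0.9882850060494314
sn(u+v) = (sn u·cn v·dn v + sn v·cn u·dn u)/D = -0.0679572783610876/0.9882850060494314 = -0.0687628345518869

sn(u+v)=-0.06876283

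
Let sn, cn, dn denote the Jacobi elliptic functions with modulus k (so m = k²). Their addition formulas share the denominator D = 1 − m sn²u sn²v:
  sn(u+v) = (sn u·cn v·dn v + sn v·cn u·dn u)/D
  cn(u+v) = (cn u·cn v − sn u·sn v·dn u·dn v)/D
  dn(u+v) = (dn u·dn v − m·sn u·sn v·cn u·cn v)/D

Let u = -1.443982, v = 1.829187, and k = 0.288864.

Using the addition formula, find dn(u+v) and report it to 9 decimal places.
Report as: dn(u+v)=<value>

sn u = -0.9881042494177087, cn u = 0.1537855399010794, dn u = 0.9584002305239067
sn v = 0.9770639288649019, cn v = -0.2129461878294182, dn v = 0.9593442425088517
m = k² = 0.083442410496
D = 1 − m·sn²u·sn²v = 0.9222253014863654
dn(u+v) = (dn u·dn v − m·sn u·sn v·cn u·cn v)/D = 0.9167976024342389/0.9222253014863654 = 0.9941145628477352

dn(u+v)=0.994114563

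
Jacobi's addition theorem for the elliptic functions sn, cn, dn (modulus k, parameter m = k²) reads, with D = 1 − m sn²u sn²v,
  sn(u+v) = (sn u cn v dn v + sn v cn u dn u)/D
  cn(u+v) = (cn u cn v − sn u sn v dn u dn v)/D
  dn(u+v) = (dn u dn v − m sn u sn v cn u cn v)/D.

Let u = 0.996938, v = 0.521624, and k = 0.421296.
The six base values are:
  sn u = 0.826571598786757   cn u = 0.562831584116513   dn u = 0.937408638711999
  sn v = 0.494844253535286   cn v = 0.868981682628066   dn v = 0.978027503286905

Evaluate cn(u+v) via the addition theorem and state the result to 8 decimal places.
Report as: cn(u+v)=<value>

m = k² = 0.177490319616
D = 1 − m·sn²u·sn²v = 0.9703057273715759
cn(u+v) = (cn u·cn v − sn u·sn v·dn u·dn v)/D = 0.114092269786215/0.9703057273715759 = 0.11758383627733

cn(u+v)=0.11758384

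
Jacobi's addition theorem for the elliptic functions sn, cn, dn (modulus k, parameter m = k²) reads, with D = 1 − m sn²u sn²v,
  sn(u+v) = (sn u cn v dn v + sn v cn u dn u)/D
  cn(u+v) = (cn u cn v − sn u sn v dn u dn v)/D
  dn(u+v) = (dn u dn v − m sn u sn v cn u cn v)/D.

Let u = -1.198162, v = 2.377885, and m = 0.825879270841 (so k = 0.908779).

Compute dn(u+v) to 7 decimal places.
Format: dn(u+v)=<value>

dn(u+v)=0.6386695

sn u = -0.8528935881374267, cn u = 0.5220847893915945, dn u = 0.6318486600986261
sn v = 0.9997123568796705, cn v = -0.02398340055318106, dn v = 0.4178465960228644
m = k² = 0.825879270841
D = 1 − m·sn²u·sn²v = 0.3995782927064975
dn(u+v) = (dn u·dn v − m·sn u·sn v·cn u·cn v)/D = 0.2551984578355949/0.3995782927064975 = 0.6386694735267964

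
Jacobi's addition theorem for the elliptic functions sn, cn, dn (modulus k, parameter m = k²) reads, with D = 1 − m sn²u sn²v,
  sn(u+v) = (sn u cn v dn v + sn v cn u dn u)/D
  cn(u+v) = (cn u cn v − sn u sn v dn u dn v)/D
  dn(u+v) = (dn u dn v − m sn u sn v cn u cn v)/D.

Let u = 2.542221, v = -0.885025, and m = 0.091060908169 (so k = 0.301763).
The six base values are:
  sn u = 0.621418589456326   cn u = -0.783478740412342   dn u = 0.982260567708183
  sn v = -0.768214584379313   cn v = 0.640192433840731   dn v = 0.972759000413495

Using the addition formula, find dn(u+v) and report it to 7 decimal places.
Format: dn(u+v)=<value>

dn(u+v)=0.9534858

m = k² = 0.091060908169
D = 1 − m·sn²u·sn²v = 0.9792477326026093
dn(u+v) = (dn u·dn v − m·sn u·sn v·cn u·cn v)/D = 0.933698790607547/0.9792477326026093 = 0.9534857825261398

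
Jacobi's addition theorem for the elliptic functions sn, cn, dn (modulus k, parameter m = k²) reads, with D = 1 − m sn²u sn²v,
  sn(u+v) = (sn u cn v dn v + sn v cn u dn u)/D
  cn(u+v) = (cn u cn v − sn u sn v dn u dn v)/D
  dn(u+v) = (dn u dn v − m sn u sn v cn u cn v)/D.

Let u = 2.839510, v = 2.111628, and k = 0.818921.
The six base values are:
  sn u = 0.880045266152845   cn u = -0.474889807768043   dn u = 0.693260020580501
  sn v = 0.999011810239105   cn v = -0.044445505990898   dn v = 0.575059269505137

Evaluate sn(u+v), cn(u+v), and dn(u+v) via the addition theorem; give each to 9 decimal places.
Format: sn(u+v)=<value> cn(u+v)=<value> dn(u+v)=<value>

m = k² = 0.670631604241
D = 1 − m·sn²u·sn²v = 0.4816354617752466
sn(u+v) = (sn u·cn v·dn v + sn v·cn u·dn u)/D = -0.3513896851122876/0.4816354617752466 = -0.729576023777631
cn(u+v) = (cn u·cn v − sn u·sn v·dn u·dn v)/D = -0.3293903569264626/0.4816354617752466 = -0.6838997189126646
dn(u+v) = (dn u·dn v − m·sn u·sn v·cn u·cn v)/D = 0.3862210178773754/0.4816354617752466 = 0.8018948946446224

sn(u+v)=-0.729576024 cn(u+v)=-0.683899719 dn(u+v)=0.801894895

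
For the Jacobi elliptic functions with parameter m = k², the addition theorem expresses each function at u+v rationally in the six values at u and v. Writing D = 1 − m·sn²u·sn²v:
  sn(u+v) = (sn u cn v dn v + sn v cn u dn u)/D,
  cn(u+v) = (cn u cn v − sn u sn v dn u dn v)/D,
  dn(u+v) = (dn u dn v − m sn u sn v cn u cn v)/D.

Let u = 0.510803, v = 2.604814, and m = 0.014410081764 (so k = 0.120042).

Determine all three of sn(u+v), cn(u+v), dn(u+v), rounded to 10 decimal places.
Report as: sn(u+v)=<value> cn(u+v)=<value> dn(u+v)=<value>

sn u = 0.4886129010810926, cn u = 0.8725006778777415, dn u = 0.9982783680354394
sn v = 0.5208244938513912, cn v = -0.8536637784306197, dn v = 0.9980436602826644
m = k² = 0.014410081764
D = 1 − m·sn²u·sn²v = 0.9990667905986084
sn(u+v) = (sn u·cn v·dn v + sn v·cn u·dn u)/D = 0.03734225617235817/0.9990667905986084 = 0.03737713686788038
cn(u+v) = (cn u·cn v − sn u·sn v·dn u·dn v)/D = -0.9983686733772057/0.9990667905986084 = -0.9993012306804989
dn(u+v) = (dn u·dn v − m·sn u·sn v·cn u·cn v)/D = 0.9990567341365376/0.9990667905986084 = 0.9999899341443781

sn(u+v)=0.0373771369 cn(u+v)=-0.9993012307 dn(u+v)=0.9999899341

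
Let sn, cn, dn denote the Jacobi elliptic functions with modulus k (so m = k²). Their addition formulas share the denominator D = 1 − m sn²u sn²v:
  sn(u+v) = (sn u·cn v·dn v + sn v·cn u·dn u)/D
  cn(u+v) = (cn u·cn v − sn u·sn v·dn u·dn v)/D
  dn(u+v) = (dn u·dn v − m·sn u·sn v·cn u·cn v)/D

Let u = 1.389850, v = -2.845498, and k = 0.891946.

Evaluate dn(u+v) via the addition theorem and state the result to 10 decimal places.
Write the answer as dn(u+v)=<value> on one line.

dn(u+v)=0.5639678012

sn u = 0.9109244644681582, cn u = 0.4125731693086685, dn u = 0.5829675568625571
sn v = -0.960134908120525, cn v = -0.2795370426408475, dn v = 0.5163320180818058
m = k² = 0.795567666916
D = 1 − m·sn²u·sn²v = 0.3914358343066797
dn(u+v) = (dn u·dn v − m·sn u·sn v·cn u·cn v)/D = 0.2207572067749298/0.3914358343066797 = 0.563967801174719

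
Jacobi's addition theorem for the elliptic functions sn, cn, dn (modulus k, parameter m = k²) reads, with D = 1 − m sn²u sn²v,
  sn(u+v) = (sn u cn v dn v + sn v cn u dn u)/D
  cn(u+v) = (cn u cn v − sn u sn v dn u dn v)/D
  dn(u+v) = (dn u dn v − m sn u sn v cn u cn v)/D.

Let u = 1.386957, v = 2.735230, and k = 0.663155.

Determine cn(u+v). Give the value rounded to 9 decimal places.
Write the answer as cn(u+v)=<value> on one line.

cn(u+v)=-0.877252401

sn u = 0.9499433687104546, cn u = 0.3124221442904348, dn u = 0.7766278279087302
sn v = 0.7413051902526644, cn v = -0.6711680973530112, dn v = 0.8708209923099929
m = k² = 0.439774554025
D = 1 − m·sn²u·sn²v = 0.7819181064546653
cn(u+v) = (cn u·cn v − sn u·sn v·dn u·dn v)/D = -0.6859395365638369/0.7819181064546653 = -0.8772524013723001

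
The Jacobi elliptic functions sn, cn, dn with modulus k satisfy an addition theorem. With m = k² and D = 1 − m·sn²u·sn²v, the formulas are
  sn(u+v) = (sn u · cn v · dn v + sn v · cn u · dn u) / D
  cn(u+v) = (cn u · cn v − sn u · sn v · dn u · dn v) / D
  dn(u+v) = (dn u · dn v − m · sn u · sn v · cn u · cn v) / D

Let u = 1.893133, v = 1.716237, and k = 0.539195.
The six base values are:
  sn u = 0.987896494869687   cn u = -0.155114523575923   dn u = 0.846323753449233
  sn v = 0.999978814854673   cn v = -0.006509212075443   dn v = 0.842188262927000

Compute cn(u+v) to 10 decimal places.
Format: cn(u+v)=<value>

m = k² = 0.290731248025
D = 1 − m·sn²u·sn²v = 0.7162759175062646
cn(u+v) = (cn u·cn v − sn u·sn v·dn u·dn v)/D = -0.7031123993117332/0.7162759175062646 = -0.9816222800839646

cn(u+v)=-0.9816222801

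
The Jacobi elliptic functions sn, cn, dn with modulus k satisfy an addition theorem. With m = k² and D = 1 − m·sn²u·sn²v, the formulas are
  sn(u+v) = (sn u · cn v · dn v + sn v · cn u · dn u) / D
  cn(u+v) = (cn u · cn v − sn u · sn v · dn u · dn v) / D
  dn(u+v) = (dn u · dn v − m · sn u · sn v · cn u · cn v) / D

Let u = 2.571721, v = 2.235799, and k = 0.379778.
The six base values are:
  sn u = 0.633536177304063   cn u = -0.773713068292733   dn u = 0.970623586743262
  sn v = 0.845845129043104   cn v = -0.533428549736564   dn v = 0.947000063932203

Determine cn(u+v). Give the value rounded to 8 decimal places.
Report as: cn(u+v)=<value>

cn(u+v)=-0.08329369

m = k² = 0.144231329284
D = 1 − m·sn²u·sn²v = 0.9585824742367348
cn(u+v) = (cn u·cn v − sn u·sn v·dn u·dn v)/D = -0.07984387510792738/0.9585824742367348 = -0.08329369381753256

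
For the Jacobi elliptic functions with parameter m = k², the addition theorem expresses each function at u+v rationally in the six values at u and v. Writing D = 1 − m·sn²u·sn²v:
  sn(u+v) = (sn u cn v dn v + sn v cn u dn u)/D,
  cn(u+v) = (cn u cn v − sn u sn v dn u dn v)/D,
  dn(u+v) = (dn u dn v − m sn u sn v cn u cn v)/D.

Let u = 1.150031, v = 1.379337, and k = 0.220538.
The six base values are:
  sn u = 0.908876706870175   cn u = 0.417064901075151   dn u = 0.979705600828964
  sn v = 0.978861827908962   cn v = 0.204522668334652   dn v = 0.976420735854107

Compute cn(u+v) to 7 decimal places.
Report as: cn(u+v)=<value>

cn(u+v)=-0.7964175

m = k² = 0.048637009444
D = 1 − m·sn²u·sn²v = 0.9615036463060639
cn(u+v) = (cn u·cn v − sn u·sn v·dn u·dn v)/D = -0.7657583666253088/0.9615036463060639 = -0.7964175378504536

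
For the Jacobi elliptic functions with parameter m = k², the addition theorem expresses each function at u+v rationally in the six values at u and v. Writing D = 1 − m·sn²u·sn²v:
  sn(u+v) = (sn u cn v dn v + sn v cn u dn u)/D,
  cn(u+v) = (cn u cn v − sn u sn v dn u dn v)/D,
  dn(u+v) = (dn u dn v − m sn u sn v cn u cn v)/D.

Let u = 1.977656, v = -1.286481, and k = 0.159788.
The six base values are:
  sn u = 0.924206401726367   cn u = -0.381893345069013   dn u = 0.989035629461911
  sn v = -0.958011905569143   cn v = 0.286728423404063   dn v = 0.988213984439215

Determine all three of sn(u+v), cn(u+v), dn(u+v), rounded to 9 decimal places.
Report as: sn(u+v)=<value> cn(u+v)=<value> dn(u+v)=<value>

sn(u+v)=0.636459053 cn(u+v)=0.771310491 dn(u+v)=0.994815265

m = k² = 0.025532204944
D = 1 − m·sn²u·sn²v = 0.9799844246175406
sn(u+v) = (sn u·cn v·dn v + sn v·cn u·dn u)/D = 0.6237199590931773/0.9799844246175406 = 0.636459053251379
cn(u+v) = (cn u·cn v − sn u·sn v·dn u·dn v)/D = 0.7558722677289976/0.9799844246175406 = 0.7713104910049897
dn(u+v) = (dn u·dn v − m·sn u·sn v·cn u·cn v)/D = 0.974903464931552/0.9799844246175406 = 0.9948152648569169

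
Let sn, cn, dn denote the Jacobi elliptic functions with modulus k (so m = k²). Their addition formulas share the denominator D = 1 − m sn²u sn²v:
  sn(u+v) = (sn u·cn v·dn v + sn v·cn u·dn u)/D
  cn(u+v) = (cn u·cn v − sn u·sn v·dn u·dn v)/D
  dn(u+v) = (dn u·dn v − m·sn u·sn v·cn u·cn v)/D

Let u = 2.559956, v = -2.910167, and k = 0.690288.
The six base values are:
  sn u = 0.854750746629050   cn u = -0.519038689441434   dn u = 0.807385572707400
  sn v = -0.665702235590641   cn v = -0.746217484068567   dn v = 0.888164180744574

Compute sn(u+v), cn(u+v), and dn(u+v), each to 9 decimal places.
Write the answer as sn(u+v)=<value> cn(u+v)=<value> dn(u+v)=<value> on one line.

sn(u+v)=-0.339975923 cn(u+v)=0.940434140 dn(u+v)=0.972072367

m = k² = 0.476497522944
D = 1 − m·sn²u·sn²v = 0.8457235432870827
sn(u+v) = (sn u·cn v·dn v + sn v·cn u·dn u)/D = -0.2875256421264739/0.8457235432870827 = -0.3399759228753937
cn(u+v) = (cn u·cn v − sn u·sn v·dn u·dn v)/D = 0.795347293193242/0.8457235432870827 = 0.9404341400996799
dn(u+v) = (dn u·dn v − m·sn u·sn v·cn u·cn v)/D = 0.8221044869055922/0.8457235432870827 = 0.9720723674196298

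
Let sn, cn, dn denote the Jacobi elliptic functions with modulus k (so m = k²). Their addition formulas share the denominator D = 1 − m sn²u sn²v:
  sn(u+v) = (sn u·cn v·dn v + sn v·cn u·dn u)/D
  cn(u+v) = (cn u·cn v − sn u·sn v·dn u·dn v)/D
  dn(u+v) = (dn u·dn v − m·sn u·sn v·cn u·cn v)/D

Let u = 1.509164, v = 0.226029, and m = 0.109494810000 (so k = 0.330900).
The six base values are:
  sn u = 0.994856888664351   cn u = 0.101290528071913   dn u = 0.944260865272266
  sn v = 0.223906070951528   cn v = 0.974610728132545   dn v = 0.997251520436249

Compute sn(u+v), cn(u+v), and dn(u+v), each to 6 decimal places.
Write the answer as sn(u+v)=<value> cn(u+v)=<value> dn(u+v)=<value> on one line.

m = k² = 0.10949481
D = 1 − m·sn²u·sn²v = 0.9945669150509315
sn(u+v) = (sn u·cn v·dn v + sn v·cn u·dn u)/D = 0.9883487007029195/0.9945669150509315 = 0.99374781701069
cn(u+v) = (cn u·cn v − sn u·sn v·dn u·dn v)/D = -0.1110414081898171/0.9945669150509315 = -0.111648001265084
dn(u+v) = (dn u·dn v − m·sn u·sn v·cn u·cn v)/D = 0.9392577856452195/0.9945669150509315 = 0.9443887298393798

sn(u+v)=0.993748 cn(u+v)=-0.111648 dn(u+v)=0.944389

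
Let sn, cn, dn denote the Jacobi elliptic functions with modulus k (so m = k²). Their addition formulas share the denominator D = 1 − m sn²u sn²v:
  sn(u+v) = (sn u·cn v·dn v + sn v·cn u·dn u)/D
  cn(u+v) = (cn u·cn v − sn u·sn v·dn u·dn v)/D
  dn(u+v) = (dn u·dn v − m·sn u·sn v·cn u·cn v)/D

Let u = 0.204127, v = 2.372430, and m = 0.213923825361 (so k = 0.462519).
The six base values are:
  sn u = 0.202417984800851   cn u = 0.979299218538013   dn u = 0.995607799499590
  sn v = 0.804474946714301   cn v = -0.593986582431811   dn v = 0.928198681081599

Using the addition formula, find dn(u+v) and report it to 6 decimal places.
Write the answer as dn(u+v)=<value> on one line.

m = k² = 0.213923825361
D = 1 − m·sn²u·sn²v = 0.9943273969117351
dn(u+v) = (dn u·dn v − m·sn u·sn v·cn u·cn v)/D = 0.9443852697826299/0.9943273969117351 = 0.9497729547790601

dn(u+v)=0.949773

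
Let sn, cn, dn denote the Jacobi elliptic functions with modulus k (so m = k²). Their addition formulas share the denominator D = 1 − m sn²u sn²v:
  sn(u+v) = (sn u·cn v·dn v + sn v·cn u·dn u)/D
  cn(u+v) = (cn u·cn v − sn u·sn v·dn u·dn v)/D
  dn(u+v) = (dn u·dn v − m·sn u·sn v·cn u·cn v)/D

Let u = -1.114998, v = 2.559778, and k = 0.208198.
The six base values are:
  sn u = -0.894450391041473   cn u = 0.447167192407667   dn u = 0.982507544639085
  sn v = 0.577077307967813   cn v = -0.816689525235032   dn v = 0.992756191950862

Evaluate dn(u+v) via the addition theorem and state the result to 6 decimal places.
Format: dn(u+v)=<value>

m = k² = 0.043346407204
D = 1 − m·sn²u·sn²v = 0.9884512862376084
dn(u+v) = (dn u·dn v − m·sn u·sn v·cn u·cn v)/D = 0.9672195413379583/0.9884512862376084 = 0.9785201909337732

dn(u+v)=0.978520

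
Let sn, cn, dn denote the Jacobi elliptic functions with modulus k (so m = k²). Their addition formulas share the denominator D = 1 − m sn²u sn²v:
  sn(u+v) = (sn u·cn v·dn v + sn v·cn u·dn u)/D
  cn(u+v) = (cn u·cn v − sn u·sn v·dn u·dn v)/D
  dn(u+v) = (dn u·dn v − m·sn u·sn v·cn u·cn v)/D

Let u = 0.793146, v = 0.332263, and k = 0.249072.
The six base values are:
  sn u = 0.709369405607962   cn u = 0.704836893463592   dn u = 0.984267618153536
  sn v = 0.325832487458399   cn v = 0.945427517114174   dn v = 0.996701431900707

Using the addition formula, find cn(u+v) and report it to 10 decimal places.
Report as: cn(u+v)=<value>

m = k² = 0.062036861184
D = 1 − m·sn²u·sn²v = 0.9966857635326304
cn(u+v) = (cn u·cn v − sn u·sn v·dn u·dn v)/D = 0.439623331569347/0.9966857635326304 = 0.4410851921985482

cn(u+v)=0.4410851922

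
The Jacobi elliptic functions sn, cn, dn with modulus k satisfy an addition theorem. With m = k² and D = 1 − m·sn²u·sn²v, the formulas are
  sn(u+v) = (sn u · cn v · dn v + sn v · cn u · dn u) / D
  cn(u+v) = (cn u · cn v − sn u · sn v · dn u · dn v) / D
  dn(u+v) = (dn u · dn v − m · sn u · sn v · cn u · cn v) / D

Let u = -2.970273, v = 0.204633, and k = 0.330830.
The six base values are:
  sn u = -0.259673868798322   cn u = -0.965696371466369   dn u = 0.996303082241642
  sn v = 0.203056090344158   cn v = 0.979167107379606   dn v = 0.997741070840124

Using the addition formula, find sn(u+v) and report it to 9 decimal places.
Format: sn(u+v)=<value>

m = k² = 0.1094484889
D = 1 − m·sn²u·sn²v = 0.9996957025544457
sn(u+v) = (sn u·cn v·dn v + sn v·cn u·dn u)/D = -0.4490553454469307/0.9996957025544457 = -0.4491920334352684

sn(u+v)=-0.449192033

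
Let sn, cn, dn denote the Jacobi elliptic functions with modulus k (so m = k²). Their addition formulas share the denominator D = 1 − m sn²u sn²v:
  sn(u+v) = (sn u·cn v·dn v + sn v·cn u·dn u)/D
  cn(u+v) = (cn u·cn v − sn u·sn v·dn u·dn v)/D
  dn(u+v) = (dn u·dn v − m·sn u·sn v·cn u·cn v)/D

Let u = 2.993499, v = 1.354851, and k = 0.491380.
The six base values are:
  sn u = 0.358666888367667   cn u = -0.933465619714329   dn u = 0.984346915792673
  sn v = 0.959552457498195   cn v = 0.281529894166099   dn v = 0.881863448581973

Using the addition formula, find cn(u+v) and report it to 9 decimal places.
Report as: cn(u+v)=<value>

m = k² = 0.2414543044
D = 1 − m·sn²u·sn²v = 0.9714007287939778
cn(u+v) = (cn u·cn v − sn u·sn v·dn u·dn v)/D = -0.5615495917880613/0.9714007287939778 = -0.5780823249795596

cn(u+v)=-0.578082325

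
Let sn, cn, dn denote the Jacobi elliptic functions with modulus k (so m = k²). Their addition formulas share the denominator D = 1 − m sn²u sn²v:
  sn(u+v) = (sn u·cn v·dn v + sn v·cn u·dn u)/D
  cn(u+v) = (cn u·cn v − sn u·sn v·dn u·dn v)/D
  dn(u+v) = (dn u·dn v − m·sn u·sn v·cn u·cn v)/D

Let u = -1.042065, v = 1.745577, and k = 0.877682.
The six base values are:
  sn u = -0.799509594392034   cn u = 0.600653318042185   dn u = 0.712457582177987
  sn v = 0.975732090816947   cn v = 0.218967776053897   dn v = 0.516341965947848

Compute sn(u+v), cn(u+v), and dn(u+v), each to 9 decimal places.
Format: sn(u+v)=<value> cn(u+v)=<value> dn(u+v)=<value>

sn(u+v)=0.615883534 cn(u+v)=0.787837212 dn(u+v)=0.841311960

m = k² = 0.770325693124
D = 1 − m·sn²u·sn²v = 0.5312050546070037
sn(u+v) = (sn u·cn v·dn v + sn v·cn u·dn u)/D = 0.3271604461729658/0.5312050546070037 = 0.6158835337419854
cn(u+v) = (cn u·cn v − sn u·sn v·dn u·dn v)/D = 0.4185031093073692/0.5312050546070037 = 0.7878372121609164
dn(u+v) = (dn u·dn v − m·sn u·sn v·cn u·cn v)/D = 0.4469091658381512/0.5312050546070037 = 0.8413119603479369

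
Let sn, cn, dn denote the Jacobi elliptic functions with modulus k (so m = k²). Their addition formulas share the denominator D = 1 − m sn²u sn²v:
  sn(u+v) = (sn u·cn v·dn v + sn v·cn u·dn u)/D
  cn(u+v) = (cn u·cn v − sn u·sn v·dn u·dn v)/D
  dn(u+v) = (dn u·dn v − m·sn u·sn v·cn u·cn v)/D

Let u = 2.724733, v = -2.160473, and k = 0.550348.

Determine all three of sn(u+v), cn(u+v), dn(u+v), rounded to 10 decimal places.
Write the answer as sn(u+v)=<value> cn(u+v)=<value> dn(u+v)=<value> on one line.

sn u = 0.6368439703052692, cn u = -0.770992709100301, dn u = 0.9365680435688845
sn v = -0.9304792859996165, cn v = -0.3663445077050342, dn v = 0.8589333386993825
m = k² = 0.302882921104
D = 1 − m·sn²u·sn²v = 0.8936458878317946
sn(u+v) = (sn u·cn v·dn v + sn v·cn u·dn u)/D = 0.4714942866815607/0.8936458878317946 = 0.527607515573671
cn(u+v) = (cn u·cn v − sn u·sn v·dn u·dn v)/D = 0.7591416932729507/0.8936458878317946 = 0.8494882633151434
dn(u+v) = (dn u·dn v − m·sn u·sn v·cn u·cn v)/D = 0.8551432751191874/0.8936458878317946 = 0.9569151346893968

sn(u+v)=0.5276075156 cn(u+v)=0.8494882633 dn(u+v)=0.9569151347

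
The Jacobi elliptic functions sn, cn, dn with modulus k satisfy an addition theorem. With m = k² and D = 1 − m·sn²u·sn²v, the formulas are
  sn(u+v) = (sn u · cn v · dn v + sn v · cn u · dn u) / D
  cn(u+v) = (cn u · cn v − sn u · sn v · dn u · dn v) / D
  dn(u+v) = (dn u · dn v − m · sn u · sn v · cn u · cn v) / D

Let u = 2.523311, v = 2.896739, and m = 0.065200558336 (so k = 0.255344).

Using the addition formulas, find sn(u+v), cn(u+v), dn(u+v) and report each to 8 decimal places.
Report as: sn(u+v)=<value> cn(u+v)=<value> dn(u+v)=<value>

sn u = 0.6197742421861545, cn u = -0.7847801531146018, dn u = 0.9873981741306926
sn v = 0.293367217506112, cn v = -0.9559998303832075, dn v = 0.9971903318837156
m = k² = 0.065200558336
D = 1 − m·sn²u·sn²v = 0.9978445322754378
sn(u+v) = (sn u·cn v·dn v + sn v·cn u·dn u)/D = -0.8181667976156604/0.9978445322754378 = -0.8199341391889489
cn(u+v) = (cn u·cn v − sn u·sn v·dn u·dn v)/D = 0.571223950715761/0.9978445322754378 = 0.572457865167802
dn(u+v) = (dn u·dn v − m·sn u·sn v·cn u·cn v)/D = 0.9757298080898253/0.9978445322754378 = 0.9778375052723062

sn(u+v)=-0.81993414 cn(u+v)=0.57245787 dn(u+v)=0.97783751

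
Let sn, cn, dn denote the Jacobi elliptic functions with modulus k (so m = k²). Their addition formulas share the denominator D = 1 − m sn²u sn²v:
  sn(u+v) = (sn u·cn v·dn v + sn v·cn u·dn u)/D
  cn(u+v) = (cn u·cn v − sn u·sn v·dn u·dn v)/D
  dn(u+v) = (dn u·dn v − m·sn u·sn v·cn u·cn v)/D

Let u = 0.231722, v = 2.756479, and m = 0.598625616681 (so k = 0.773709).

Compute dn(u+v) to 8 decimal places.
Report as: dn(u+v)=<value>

dn(u+v)=0.81542412

sn u = 0.2284602038708835, cn u = 0.973553252394174, dn u = 0.9842536745170482
sn v = 0.8554799894891606, cn v = -0.5178358693482189, dn v = 0.7495987123132731
m = k² = 0.598625616681
D = 1 − m·sn²u·sn²v = 0.9771336878223289
dn(u+v) = (dn u·dn v − m·sn u·sn v·cn u·cn v)/D = 0.7967783816301319/0.9771336878223289 = 0.8154241242115575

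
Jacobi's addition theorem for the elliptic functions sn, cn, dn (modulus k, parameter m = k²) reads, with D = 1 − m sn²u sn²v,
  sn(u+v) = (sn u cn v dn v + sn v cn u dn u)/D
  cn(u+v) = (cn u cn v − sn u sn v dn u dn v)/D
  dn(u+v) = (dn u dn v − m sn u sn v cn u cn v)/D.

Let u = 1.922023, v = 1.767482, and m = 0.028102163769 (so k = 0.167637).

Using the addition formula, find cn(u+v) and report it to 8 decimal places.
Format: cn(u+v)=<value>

cn(u+v)=-0.86540300

sn u = 0.9442856541347446, cn u = -0.3291270323071588, dn u = 0.9873915089648215
sn v = 0.9833246147004666, cn v = -0.1818590171648878, dn v = 0.9863200549123885
m = k² = 0.028102163769
D = 1 − m·sn²u·sn²v = 0.9757707280110359
cn(u+v) = (cn u·cn v − sn u·sn v·dn u·dn v)/D = -0.8444349192961182/0.9757707280110359 = -0.8654030040615932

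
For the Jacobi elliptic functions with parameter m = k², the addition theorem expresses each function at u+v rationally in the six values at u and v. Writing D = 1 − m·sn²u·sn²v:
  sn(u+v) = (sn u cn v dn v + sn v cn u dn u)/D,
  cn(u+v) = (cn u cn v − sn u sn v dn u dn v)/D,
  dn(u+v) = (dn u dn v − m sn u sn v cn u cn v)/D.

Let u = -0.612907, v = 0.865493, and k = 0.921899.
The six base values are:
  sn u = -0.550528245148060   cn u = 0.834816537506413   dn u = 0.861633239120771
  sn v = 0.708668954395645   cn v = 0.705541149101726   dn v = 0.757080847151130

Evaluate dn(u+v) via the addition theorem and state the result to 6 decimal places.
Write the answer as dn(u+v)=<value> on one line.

dn(u+v)=0.973571

m = k² = 0.849897766201
D = 1 − m·sn²u·sn²v = 0.8706362150108234
dn(u+v) = (dn u·dn v − m·sn u·sn v·cn u·cn v)/D = 0.8476264045632237/0.8706362150108234 = 0.9735712688596193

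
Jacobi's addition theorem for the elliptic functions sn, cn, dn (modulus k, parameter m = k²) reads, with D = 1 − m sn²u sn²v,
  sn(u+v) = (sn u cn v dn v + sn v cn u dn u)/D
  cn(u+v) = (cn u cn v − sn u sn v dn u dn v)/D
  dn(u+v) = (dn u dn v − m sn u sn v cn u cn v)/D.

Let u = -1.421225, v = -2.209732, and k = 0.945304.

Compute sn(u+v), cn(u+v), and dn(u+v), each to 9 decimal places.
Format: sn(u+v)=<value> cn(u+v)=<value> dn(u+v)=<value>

sn u = -0.905131734036033, cn u = 0.4251312080298552, dn u = 0.5175968127006182
sn v = -0.9936732683484164, cn v = 0.1123095533326357, dn v = 0.3430331024896045
m = k² = 0.893599652416
D = 1 − m·sn²u·sn²v = 0.2771406753555651
sn(u+v) = (sn u·cn v·dn v + sn v·cn u·dn u)/D = -0.2535253924420729/0.2771406753555651 = -0.914789545478323
cn(u+v) = (cn u·cn v − sn u·sn v·dn u·dn v)/D = -0.1119456534378699/0.2771406753555651 = -0.4039307954137234
dn(u+v) = (dn u·dn v − m·sn u·sn v·cn u·cn v)/D = 0.1391787516952566/0.2771406753555651 = 0.5021953255930169

sn(u+v)=-0.914789545 cn(u+v)=-0.403930795 dn(u+v)=0.502195326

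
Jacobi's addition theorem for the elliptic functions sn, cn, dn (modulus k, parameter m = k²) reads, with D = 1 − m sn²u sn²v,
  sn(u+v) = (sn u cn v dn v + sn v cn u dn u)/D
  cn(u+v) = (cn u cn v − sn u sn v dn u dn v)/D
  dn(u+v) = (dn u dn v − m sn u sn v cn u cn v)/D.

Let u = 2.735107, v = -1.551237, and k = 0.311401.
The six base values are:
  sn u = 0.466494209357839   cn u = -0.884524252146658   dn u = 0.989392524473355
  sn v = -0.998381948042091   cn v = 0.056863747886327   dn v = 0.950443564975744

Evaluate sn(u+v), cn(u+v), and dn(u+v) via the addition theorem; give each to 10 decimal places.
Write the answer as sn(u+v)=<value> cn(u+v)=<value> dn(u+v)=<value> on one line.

sn(u+v)=0.9182524060 cn(u+v)=0.3959956046 dn(u+v)=0.9582461158

m = k² = 0.096970582801
D = 1 − m·sn²u·sn²v = 0.9789658019001448
sn(u+v) = (sn u·cn v·dn v + sn v·cn u·dn u)/D = 0.8989377030065182/0.9789658019001448 = 0.9182524060204204
cn(u+v) = (cn u·cn v − sn u·sn v·dn u·dn v)/D = 0.3876661545755038/0.9789658019001448 = 0.3959956045686732
dn(u+v) = (dn u·dn v − m·sn u·sn v·cn u·cn v)/D = 0.9380901772205766/0.9789658019001448 = 0.9582461158497776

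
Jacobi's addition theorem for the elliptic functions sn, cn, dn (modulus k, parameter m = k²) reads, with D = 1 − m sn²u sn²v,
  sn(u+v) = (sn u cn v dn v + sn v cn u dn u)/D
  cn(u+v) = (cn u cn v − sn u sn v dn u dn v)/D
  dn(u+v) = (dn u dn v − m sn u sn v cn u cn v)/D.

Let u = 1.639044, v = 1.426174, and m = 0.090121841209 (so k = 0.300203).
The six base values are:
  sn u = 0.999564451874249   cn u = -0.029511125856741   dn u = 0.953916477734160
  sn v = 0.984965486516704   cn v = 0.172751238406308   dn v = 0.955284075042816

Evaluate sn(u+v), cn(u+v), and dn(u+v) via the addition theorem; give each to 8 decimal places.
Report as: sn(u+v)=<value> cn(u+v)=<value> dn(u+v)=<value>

m = k² = 0.090121841209
D = 1 − m·sn²u·sn²v = 0.9126438094244285
sn(u+v) = (sn u·cn v·dn v + sn v·cn u·dn u)/D = 0.1372267196091066/0.9126438094244285 = 0.1503617492301301
cn(u+v) = (cn u·cn v − sn u·sn v·dn u·dn v)/D = -0.9022680035920903/0.9126438094244285 = -0.9886310456224078
dn(u+v) = (dn u·dn v − m·sn u·sn v·cn u·cn v)/D = 0.9117135640847833/0.9126438094244285 = 0.998980713691323

sn(u+v)=0.15036175 cn(u+v)=-0.98863105 dn(u+v)=0.99898071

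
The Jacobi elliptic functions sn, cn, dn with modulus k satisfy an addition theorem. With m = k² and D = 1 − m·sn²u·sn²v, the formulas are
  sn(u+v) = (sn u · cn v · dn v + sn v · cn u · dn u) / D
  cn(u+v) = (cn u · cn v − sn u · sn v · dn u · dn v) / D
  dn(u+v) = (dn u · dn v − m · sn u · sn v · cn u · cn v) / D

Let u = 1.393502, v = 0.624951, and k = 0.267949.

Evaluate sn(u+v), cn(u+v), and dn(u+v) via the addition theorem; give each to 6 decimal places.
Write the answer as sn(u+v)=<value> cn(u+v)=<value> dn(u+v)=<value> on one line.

sn(u+v)=0.919580 cn(u+v)=-0.392903 dn(u+v)=0.969168

sn u = 0.9802191380614423, cn u = 0.1979152378622805, dn u = 0.9648915174874511
sn v = 0.5828671194011556, cn v = 0.8125674871178387, dn v = 0.9877288218968436
m = k² = 0.071796666601
D = 1 − m·sn²u·sn²v = 0.9765636621747448
sn(u+v) = (sn u·cn v·dn v + sn v·cn u·dn u)/D = 0.8980285098920815/0.9765636621747448 = 0.9195800997676172
cn(u+v) = (cn u·cn v − sn u·sn v·dn u·dn v)/D = -0.3836943858087539/0.9765636621747448 = -0.3929025834877892
dn(u+v) = (dn u·dn v − m·sn u·sn v·cn u·cn v)/D = 0.9464543258014884/0.9765636621747448 = 0.9691680762458386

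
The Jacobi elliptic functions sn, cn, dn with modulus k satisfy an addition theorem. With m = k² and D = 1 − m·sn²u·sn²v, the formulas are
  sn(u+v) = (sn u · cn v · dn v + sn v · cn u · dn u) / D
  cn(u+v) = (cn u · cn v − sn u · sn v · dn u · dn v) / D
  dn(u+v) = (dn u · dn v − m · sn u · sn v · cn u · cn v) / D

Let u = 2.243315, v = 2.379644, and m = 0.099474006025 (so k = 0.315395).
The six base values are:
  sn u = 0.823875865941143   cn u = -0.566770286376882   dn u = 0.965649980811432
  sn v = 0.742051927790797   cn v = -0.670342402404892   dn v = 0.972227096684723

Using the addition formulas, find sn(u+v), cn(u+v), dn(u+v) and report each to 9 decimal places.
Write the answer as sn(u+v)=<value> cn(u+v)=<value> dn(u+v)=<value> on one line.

m = k² = 0.099474006025
D = 1 − m·sn²u·sn²v = 0.9628206523090881
sn(u+v) = (sn u·cn v·dn v + sn v·cn u·dn u)/D = -0.943066831571533/0.9628206523090881 = -0.9794833848960547
cn(u+v) = (cn u·cn v − sn u·sn v·dn u·dn v)/D = -0.1940323676671695/0.9628206523090881 = -0.2015249332280427
dn(u+v) = (dn u·dn v − m·sn u·sn v·cn u·cn v)/D = 0.9157258921473447/0.9628206523090881 = 0.9510866742951575

sn(u+v)=-0.979483385 cn(u+v)=-0.201524933 dn(u+v)=0.951086674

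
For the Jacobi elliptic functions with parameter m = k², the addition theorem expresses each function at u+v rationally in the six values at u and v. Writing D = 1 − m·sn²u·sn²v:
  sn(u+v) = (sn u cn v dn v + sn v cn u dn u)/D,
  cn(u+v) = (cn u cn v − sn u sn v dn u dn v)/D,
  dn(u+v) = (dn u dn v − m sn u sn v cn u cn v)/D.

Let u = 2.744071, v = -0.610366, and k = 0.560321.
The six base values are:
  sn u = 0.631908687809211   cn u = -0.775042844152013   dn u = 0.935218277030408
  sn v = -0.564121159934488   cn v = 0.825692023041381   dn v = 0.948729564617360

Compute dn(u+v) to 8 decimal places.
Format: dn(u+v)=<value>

m = k² = 0.313959623041
D = 1 − m·sn²u·sn²v = 0.9601041950420618
dn(u+v) = (dn u·dn v − m·sn u·sn v·cn u·cn v)/D = 0.815647579889183/0.9601041950420618 = 0.8495406895430238

dn(u+v)=0.84954069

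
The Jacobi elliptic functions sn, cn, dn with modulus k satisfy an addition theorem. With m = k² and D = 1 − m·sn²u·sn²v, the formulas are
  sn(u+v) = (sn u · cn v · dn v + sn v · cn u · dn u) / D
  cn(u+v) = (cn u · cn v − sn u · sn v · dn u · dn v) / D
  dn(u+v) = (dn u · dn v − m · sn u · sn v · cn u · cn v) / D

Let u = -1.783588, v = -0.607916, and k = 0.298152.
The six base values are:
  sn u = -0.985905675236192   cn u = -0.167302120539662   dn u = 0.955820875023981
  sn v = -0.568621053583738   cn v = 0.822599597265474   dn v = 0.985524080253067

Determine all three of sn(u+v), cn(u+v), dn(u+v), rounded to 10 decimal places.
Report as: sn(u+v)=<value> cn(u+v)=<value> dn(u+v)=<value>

m = k² = 0.088894615104
D = 1 − m·sn²u·sn²v = 0.9720622093652339
sn(u+v) = (sn u·cn v·dn v + sn v·cn u·dn u)/D = -0.7083368779813842/0.9720622093652339 = -0.7286950065098561
cn(u+v) = (cn u·cn v − sn u·sn v·dn u·dn v)/D = -0.66570549507091/0.9720622093652339 = -0.6848383659576913
dn(u+v) = (dn u·dn v − m·sn u·sn v·cn u·cn v)/D = 0.9488429026988927/0.9720622093652339 = 0.9761133531962901

sn(u+v)=-0.7286950065 cn(u+v)=-0.6848383660 dn(u+v)=0.9761133532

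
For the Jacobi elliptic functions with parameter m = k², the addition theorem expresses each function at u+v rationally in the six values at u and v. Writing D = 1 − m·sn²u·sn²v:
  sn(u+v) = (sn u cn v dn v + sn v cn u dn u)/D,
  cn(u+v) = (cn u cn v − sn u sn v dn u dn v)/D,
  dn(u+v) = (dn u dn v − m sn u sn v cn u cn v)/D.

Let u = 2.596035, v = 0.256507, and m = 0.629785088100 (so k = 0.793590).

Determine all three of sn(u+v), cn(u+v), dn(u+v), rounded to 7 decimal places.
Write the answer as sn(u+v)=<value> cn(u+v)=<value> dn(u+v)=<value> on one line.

sn u = 0.9259010959544235, cn u = -0.3777660129106341, dn u = 0.6782991622835321
sn v = 0.2520151897234026, cn v = 0.9677232787055799, dn v = 0.9797965636928402
m = k² = 0.6297850881
D = 1 − m·sn²u·sn²v = 0.9657094062371533
sn(u+v) = (sn u·cn v·dn v + sn v·cn u·dn u)/D = 0.813337479797929/0.9657094062371533 = 0.8422176221385943
cn(u+v) = (cn u·cn v − sn u·sn v·dn u·dn v)/D = -0.5206503637287393/0.9657094062371533 = -0.5391377161349519
dn(u+v) = (dn u·dn v − m·sn u·sn v·cn u·cn v)/D = 0.7183178795258351/0.9657094062371533 = 0.7438240477792704

sn(u+v)=0.8422176 cn(u+v)=-0.5391377 dn(u+v)=0.7438240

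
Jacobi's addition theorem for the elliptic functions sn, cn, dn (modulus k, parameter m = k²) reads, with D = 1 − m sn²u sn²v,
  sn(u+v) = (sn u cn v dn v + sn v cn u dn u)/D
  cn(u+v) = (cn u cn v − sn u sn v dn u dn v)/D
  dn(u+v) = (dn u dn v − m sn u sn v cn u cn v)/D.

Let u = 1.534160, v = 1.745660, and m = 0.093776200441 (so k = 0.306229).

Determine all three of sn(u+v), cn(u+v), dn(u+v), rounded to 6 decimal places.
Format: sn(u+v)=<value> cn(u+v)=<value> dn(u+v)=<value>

sn u = 0.9974149953816903, cn u = 0.07185629400228481, dn u = 0.9522121595240973
sn v = 0.9916311713612103, cn v = -0.1291031370060156, dn v = 0.9527784766836247
m = k² = 0.093776200441
D = 1 − m·sn²u·sn²v = 0.9082629524034104
sn(u+v) = (sn u·cn v·dn v + sn v·cn u·dn u)/D = -0.05483889611143299/0.9082629524034104 = -0.06037777492335278
cn(u+v) = (cn u·cn v − sn u·sn v·dn u·dn v)/D = -0.9066059155894799/0.9082629524034104 = -0.998175597926189
dn(u+v) = (dn u·dn v − m·sn u·sn v·cn u·cn v)/D = 0.9081076902639218/0.9082629524034104 = 0.9998290559588743

sn(u+v)=-0.060378 cn(u+v)=-0.998176 dn(u+v)=0.999829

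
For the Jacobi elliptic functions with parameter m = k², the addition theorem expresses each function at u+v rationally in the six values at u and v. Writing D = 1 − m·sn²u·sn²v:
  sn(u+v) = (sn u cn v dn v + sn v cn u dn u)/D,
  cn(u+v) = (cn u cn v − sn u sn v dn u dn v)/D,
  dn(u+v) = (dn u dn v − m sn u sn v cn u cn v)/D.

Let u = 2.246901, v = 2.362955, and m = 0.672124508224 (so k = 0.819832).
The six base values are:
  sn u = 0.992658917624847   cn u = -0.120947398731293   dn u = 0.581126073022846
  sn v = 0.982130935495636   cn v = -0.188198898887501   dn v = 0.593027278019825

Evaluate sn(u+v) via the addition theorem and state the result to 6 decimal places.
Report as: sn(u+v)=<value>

m = k² = 0.672124508224
D = 1 − m·sn²u·sn²v = 0.3611651348110567
sn(u+v) = (sn u·cn v·dn v + sn v·cn u·dn u)/D = -0.1798175113549512/0.3611651348110567 = -0.4978817001508814

sn(u+v)=-0.497882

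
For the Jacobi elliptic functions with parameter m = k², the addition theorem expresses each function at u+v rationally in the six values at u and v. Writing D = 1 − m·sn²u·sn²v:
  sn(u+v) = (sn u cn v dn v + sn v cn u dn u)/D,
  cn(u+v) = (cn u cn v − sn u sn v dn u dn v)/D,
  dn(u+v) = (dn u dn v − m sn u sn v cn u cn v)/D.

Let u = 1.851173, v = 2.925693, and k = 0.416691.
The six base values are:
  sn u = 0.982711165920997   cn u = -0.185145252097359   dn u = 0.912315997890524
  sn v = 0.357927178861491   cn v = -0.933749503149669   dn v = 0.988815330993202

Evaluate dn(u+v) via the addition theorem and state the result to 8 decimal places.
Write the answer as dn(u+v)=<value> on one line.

dn(u+v)=0.91112638

m = k² = 0.173631389481
D = 1 − m·sn²u·sn²v = 0.9785182639097264
dn(u+v) = (dn u·dn v − m·sn u·sn v·cn u·cn v)/D = 0.8915537995377869/0.9785182639097264 = 0.9111263758895332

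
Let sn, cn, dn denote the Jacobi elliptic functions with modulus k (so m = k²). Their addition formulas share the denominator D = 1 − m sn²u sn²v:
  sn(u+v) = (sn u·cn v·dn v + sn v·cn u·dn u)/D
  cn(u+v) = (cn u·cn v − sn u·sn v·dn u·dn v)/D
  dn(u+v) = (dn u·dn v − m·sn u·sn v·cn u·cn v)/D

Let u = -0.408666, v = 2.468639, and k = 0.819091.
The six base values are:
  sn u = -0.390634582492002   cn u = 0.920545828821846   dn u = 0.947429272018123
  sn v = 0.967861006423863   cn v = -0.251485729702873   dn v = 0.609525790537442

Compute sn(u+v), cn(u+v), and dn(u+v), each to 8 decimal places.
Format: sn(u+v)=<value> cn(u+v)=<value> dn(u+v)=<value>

m = k² = 0.670910066281
D = 1 − m·sn²u·sn²v = 0.9040971152227103
sn(u+v) = (sn u·cn v·dn v + sn v·cn u·dn u)/D = 0.9040011930339547/0.9040971152227103 = 0.9998939027819683
cn(u+v) = (cn u·cn v − sn u·sn v·dn u·dn v)/D = -0.01316953861049613/0.9040971152227103 = -0.01456650882826013
dn(u+v) = (dn u·dn v − m·sn u·sn v·cn u·cn v)/D = 0.5187597766505696/0.9040971152227103 = 0.5737876693952078

sn(u+v)=0.99989390 cn(u+v)=-0.01456651 dn(u+v)=0.57378767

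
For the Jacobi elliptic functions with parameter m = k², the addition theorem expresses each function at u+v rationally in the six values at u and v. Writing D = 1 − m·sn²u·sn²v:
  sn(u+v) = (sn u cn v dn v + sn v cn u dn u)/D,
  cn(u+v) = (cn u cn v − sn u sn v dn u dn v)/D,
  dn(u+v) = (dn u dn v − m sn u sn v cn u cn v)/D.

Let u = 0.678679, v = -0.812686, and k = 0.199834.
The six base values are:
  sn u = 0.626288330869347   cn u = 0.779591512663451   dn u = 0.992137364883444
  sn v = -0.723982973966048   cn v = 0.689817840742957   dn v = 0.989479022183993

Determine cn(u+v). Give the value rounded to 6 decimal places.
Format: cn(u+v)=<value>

m = k² = 0.039933627556
D = 1 − m·sn²u·sn²v = 0.9917899820084133
cn(u+v) = (cn u·cn v − sn u·sn v·dn u·dn v)/D = 0.9829001943613017/0.9917899820084133 = 0.9910366228653475

cn(u+v)=0.991037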